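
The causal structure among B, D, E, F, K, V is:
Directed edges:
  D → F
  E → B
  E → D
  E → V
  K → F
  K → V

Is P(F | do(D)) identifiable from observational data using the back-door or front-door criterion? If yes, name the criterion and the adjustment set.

desc(D)\{D}={F}; candidates ⊆ {B,E,K,V}.
∅: D⊥F given ∅ in G with D→· removed — back-door holds.
P(F|do(D)) = P(F|D) — no adjustment needed.

P(F|do(D)): backdoor, adjust for ∅.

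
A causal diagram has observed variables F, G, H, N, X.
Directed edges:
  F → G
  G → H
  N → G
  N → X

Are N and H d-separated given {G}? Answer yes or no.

Yes — N ⊥ H | {G}.

Bayes-Ball from N | {G} reaches {F,X}.
H ∉ reach(N|{G}) ⇒ N ⊥ H | {G}.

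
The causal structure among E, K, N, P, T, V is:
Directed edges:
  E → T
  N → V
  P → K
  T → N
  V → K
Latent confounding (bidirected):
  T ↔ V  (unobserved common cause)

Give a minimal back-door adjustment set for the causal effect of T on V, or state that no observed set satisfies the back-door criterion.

T→V: no observed back-door set.

desc(T)\{T}={K,N,V}; candidates ⊆ {E,P}.
T↔V: latent back-door arc(s) into T.
size 0: {}; under {} T still reaches {E,K,V} ∋ V.
size 1: {E}, {P}; under {E} T still reaches {K,V} ∋ V.
size 2: {E,P}; under {E,P} T still reaches {K,V} ∋ V.
T↔V cannot be blocked by any observed set — no back-door set.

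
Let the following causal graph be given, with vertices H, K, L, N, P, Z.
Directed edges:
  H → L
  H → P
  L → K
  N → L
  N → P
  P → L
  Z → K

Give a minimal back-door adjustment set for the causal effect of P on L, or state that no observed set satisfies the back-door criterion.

P→L: minimal back-door set {H, N}.

desc(P)\{P}={K,L}; candidates ⊆ {H,N,Z}.
size 0: {}; under {} P still reaches {H,K,L,N} ∋ L.
size 1: {H}, {N}, {Z}; under {H} P still reaches {K,L,N} ∋ L.
{H,N}: P⊥L given {H,N} in G with P→· removed — back-door holds.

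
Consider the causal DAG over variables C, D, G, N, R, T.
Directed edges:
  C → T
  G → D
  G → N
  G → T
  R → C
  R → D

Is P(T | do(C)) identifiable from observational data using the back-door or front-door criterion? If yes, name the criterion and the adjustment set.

desc(C)\{C}={T}; candidates ⊆ {D,G,N,R}.
∅: C⊥T given ∅ in G with C→· removed — back-door holds.
P(T|do(C)) = P(T|C) — no adjustment needed.

P(T|do(C)): backdoor, adjust for ∅.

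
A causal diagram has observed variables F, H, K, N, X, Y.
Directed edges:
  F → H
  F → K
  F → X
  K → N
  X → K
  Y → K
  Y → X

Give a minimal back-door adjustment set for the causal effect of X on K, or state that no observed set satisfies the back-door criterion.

desc(X)\{X}={K,N}; candidates ⊆ {F,H,Y}.
size 0: {}; under {} X still reaches {F,H,K,N,Y} ∋ K.
size 1: {F}, {H}, {Y}; under {F} X still reaches {K,N,Y} ∋ K.
{F,Y}: X⊥K given {F,Y} in G with X→· removed — back-door holds.

X→K: minimal back-door set {F, Y}.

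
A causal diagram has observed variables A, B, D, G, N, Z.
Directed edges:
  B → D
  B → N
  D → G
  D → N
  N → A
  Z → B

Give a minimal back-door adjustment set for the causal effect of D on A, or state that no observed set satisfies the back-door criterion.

desc(D)\{D}={A,G,N}; candidates ⊆ {B,Z}.
size 0: {}; under {} D still reaches {A,B,N,Z} ∋ A.
{B}: D⊥A given {B} in G with D→· removed — back-door holds.

D→A: minimal back-door set {B}.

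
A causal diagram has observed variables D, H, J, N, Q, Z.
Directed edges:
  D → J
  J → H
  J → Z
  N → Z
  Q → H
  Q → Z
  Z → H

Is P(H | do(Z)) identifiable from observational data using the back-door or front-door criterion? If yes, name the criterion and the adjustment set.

P(H|do(Z)): backdoor, adjust for {J, Q}.

desc(Z)\{Z}={H}; candidates ⊆ {D,J,N,Q}.
size 0: {}; under {} Z still reaches {D,H,J,N,Q} ∋ H.
size 1: {D}, {J}, {N} …(+1); under {D} Z still reaches {H,J,N,Q} ∋ H.
{J,Q}: Z⊥H given {J,Q} in G with Z→· removed — back-door holds.
P(H|do(Z)) = Σ_{J,Q} P(H|Z,J,Q)·P(J,Q).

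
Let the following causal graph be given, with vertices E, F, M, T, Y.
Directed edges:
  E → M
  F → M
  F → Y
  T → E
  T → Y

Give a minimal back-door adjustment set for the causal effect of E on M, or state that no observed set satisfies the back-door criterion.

desc(E)\{E}={M}; candidates ⊆ {F,T,Y}.
∅: E⊥M given ∅ in G with E→· removed — back-door holds.

E→M: minimal back-door set ∅.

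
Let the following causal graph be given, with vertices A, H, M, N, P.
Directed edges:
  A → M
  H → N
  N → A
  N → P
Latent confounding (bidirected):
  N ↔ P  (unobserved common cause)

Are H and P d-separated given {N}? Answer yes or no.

No — H and P are d-connected given {N}.

Bayes-Ball from H | {N} reaches {P}.
P ∈ reach(H|{N}) ⇒ H ⊥̸ P | {N}.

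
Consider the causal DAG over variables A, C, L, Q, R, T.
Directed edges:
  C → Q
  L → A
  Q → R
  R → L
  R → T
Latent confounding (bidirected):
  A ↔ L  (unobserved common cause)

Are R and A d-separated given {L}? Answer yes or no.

Bayes-Ball from R | {L} reaches {A,C,Q,T}.
A ∈ reach(R|{L}) ⇒ R ⊥̸ A | {L}.

No — R and A are d-connected given {L}.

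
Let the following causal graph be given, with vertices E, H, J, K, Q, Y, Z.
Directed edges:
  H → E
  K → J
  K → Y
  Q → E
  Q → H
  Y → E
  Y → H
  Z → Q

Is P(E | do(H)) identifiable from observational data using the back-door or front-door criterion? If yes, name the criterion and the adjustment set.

P(E|do(H)): backdoor, adjust for {Q, Y}.

desc(H)\{H}={E}; candidates ⊆ {J,K,Q,Y,Z}.
size 0: {}; under {} H still reaches {E,J,K,Q,Y,Z} ∋ E.
size 1: {J}, {K}, {Q} …(+2); under {J} H still reaches {E,K,Q,Y,Z} ∋ E.
{Q,Y}: H⊥E given {Q,Y} in G with H→· removed — back-door holds.
P(E|do(H)) = Σ_{Q,Y} P(E|H,Q,Y)·P(Q,Y).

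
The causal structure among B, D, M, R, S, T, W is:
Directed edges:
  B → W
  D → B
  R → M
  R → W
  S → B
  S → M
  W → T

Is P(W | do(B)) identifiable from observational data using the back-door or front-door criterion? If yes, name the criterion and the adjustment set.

desc(B)\{B}={T,W}; candidates ⊆ {D,M,R,S}.
∅: B⊥W given ∅ in G with B→· removed — back-door holds.
P(W|do(B)) = P(W|B) — no adjustment needed.

P(W|do(B)): backdoor, adjust for ∅.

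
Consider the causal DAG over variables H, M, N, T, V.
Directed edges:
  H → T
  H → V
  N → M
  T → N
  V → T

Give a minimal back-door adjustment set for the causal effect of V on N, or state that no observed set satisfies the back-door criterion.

V→N: minimal back-door set {H}.

desc(V)\{V}={M,N,T}; candidates ⊆ {H}.
size 0: {}; under {} V still reaches {H,M,N,T} ∋ N.
{H}: V⊥N given {H} in G with V→· removed — back-door holds.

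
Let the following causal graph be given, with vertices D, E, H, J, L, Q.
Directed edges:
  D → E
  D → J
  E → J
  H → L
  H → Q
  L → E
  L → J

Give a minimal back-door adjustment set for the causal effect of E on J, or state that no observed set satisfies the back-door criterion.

E→J: minimal back-door set {D, L}.

desc(E)\{E}={J}; candidates ⊆ {D,H,L,Q}.
size 0: {}; under {} E still reaches {D,H,J,L,Q} ∋ J.
size 1: {D}, {H}, {L} …(+1); under {D} E still reaches {H,J,L,Q} ∋ J.
{D,L}: E⊥J given {D,L} in G with E→· removed — back-door holds.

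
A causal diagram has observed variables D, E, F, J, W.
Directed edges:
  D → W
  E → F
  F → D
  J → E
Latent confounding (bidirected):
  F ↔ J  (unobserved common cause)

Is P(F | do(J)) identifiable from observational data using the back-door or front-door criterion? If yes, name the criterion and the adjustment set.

P(F|do(J)): frontdoor, adjust for {E}.

desc(J)\{J}={D,E,F,W}; candidates ⊆ {—}.
J↔F: latent back-door arc(s) into J.
size 0: {}; under {} J still reaches {D,F,W} ∋ F.
J↔F cannot be blocked by any observed set — no back-door set.
{E}: (i) intercepts every directed J→F path; (ii) no back-door J→{E}; (iii) {J} blocks every back-door {E}→F. Front-door holds.
P(F|do(J)) = Σ_{E} P(E|J) Σ_{J'} P(F|E,J')P(J').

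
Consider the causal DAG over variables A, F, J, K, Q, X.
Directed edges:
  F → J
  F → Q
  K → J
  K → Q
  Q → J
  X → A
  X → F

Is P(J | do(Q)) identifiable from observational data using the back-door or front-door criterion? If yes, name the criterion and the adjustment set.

desc(Q)\{Q}={J}; candidates ⊆ {A,F,K,X}.
size 0: {}; under {} Q still reaches {A,F,J,K,X} ∋ J.
size 1: {A}, {F}, {K} …(+1); under {A} Q still reaches {F,J,K,X} ∋ J.
{F,K}: Q⊥J given {F,K} in G with Q→· removed — back-door holds.
P(J|do(Q)) = Σ_{F,K} P(J|Q,F,K)·P(F,K).

P(J|do(Q)): backdoor, adjust for {F, K}.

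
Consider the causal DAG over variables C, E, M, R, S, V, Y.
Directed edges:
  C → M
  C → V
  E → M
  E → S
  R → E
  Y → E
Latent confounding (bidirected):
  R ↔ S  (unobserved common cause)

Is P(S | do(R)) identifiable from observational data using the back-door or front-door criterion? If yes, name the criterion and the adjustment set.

desc(R)\{R}={E,M,S}; candidates ⊆ {C,V,Y}.
R↔S: latent back-door arc(s) into R.
size 0: {}; under {} R still reaches {S} ∋ S.
size 1: {C}, {V}, {Y}; under {C} R still reaches {S} ∋ S.
size 2: {C,V}, {C,Y}, {V,Y}; under {C,V} R still reaches {S} ∋ S.
R↔S cannot be blocked by any observed set — no back-door set.
{E}: (i) intercepts every directed R→S path; (ii) no back-door R→{E}; (iii) {R} blocks every back-door {E}→S. Front-door holds.
P(S|do(R)) = Σ_{E} P(E|R) Σ_{R'} P(S|E,R')P(R').

P(S|do(R)): frontdoor, adjust for {E}.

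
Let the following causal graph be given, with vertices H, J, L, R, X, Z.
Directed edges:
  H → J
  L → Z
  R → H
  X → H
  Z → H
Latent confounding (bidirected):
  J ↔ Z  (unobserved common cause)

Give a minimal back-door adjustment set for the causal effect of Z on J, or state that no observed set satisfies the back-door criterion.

desc(Z)\{Z}={H,J}; candidates ⊆ {L,R,X}.
Z↔J: latent back-door arc(s) into Z.
size 0: {}; under {} Z still reaches {J,L} ∋ J.
size 1: {L}, {R}, {X}; under {L} Z still reaches {J} ∋ J.
size 2: {L,R}, {L,X}, {R,X}; under {L,R} Z still reaches {J} ∋ J.
Z↔J cannot be blocked by any observed set — no back-door set.

Z→J: no observed back-door set.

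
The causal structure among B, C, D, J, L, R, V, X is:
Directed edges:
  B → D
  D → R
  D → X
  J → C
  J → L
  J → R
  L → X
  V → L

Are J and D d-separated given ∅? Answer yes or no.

Yes — J ⊥ D | ∅.

Bayes-Ball from J | ∅ reaches {C,L,R,X}.
D ∉ reach(J|∅) ⇒ J ⊥ D | ∅.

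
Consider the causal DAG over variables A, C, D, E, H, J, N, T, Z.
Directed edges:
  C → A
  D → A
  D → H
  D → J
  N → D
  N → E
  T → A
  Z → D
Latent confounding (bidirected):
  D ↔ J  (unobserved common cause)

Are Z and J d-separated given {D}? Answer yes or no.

Bayes-Ball from Z | {D} reaches {E,J,N}.
J ∈ reach(Z|{D}) ⇒ Z ⊥̸ J | {D}.

No — Z and J are d-connected given {D}.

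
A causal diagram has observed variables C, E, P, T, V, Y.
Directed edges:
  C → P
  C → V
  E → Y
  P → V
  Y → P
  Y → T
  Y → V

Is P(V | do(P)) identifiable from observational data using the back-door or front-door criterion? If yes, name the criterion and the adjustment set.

P(V|do(P)): backdoor, adjust for {C, Y}.

desc(P)\{P}={V}; candidates ⊆ {C,E,T,Y}.
size 0: {}; under {} P still reaches {C,E,T,V,Y} ∋ V.
size 1: {C}, {E}, {T} …(+1); under {C} P still reaches {E,T,V,Y} ∋ V.
{C,Y}: P⊥V given {C,Y} in G with P→· removed — back-door holds.
P(V|do(P)) = Σ_{C,Y} P(V|P,C,Y)·P(C,Y).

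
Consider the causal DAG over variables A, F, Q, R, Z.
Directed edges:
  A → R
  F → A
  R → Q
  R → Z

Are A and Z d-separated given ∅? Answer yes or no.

No — A and Z are d-connected given ∅.

Bayes-Ball from A | ∅ reaches {F,Q,R,Z}.
Z ∈ reach(A|∅) ⇒ A ⊥̸ Z | ∅.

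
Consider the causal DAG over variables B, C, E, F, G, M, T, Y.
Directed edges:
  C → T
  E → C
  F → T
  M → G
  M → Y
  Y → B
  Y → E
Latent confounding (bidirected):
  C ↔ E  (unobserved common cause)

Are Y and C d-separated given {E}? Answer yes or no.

No — Y and C are d-connected given {E}.

Bayes-Ball from Y | {E} reaches {B,C,G,M,T}.
C ∈ reach(Y|{E}) ⇒ Y ⊥̸ C | {E}.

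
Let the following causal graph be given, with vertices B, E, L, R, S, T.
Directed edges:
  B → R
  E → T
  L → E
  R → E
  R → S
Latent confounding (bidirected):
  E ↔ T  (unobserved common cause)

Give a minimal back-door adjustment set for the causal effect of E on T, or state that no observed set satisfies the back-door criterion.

desc(E)\{E}={T}; candidates ⊆ {B,L,R,S}.
E↔T: latent back-door arc(s) into E.
size 0: {}; under {} E still reaches {B,L,R,S,T} ∋ T.
size 1: {B}, {L}, {R} …(+1); under {B} E still reaches {L,R,S,T} ∋ T.
size 2: {B,L}, {B,R}, {B,S} …(+3); under {B,L} E still reaches {R,S,T} ∋ T.
E↔T cannot be blocked by any observed set — no back-door set.

E→T: no observed back-door set.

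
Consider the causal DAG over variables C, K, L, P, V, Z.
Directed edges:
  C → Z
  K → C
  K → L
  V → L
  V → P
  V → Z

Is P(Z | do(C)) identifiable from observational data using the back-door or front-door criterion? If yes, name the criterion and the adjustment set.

P(Z|do(C)): backdoor, adjust for ∅.

desc(C)\{C}={Z}; candidates ⊆ {K,L,P,V}.
∅: C⊥Z given ∅ in G with C→· removed — back-door holds.
P(Z|do(C)) = P(Z|C) — no adjustment needed.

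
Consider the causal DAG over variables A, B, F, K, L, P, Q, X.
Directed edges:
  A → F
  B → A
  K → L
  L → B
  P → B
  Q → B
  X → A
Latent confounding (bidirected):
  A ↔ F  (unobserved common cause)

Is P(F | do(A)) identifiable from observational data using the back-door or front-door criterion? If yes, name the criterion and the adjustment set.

desc(A)\{A}={F}; candidates ⊆ {B,K,L,P,Q,X}.
A↔F: latent back-door arc(s) into A.
size 0: {}; under {} A still reaches {B,F,K,L,P,Q,X} ∋ F.
size 1: {B}, {K}, {L} …(+3); under {B} A still reaches {F,X} ∋ F.
size 2: {B,K}, {B,L}, {B,P} …(+12); under {B,K} A still reaches {F,X} ∋ F.
A↔F cannot be blocked by any observed set — no back-door set.
No mediator lies on a directed A→…→F path.
Neither criterion identifies P(F|do(A)) in this graph.

P(F|do(A)): not identifiable (no BD/FD set).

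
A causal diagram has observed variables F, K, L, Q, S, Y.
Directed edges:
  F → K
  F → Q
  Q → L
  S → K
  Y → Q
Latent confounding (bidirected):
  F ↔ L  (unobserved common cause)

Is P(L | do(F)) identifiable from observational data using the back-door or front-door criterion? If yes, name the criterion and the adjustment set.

P(L|do(F)): frontdoor, adjust for {Q}.

desc(F)\{F}={K,L,Q}; candidates ⊆ {S,Y}.
F↔L: latent back-door arc(s) into F.
size 0: {}; under {} F still reaches {L} ∋ L.
size 1: {S}, {Y}; under {S} F still reaches {L} ∋ L.
size 2: {S,Y}; under {S,Y} F still reaches {L} ∋ L.
F↔L cannot be blocked by any observed set — no back-door set.
{Q}: (i) intercepts every directed F→L path; (ii) no back-door F→{Q}; (iii) {F} blocks every back-door {Q}→L. Front-door holds.
P(L|do(F)) = Σ_{Q} P(Q|F) Σ_{F'} P(L|Q,F')P(F').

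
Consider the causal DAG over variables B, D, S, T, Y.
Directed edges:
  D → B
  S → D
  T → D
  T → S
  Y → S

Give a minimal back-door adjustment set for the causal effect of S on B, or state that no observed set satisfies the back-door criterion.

S→B: minimal back-door set {T}.

desc(S)\{S}={B,D}; candidates ⊆ {T,Y}.
size 0: {}; under {} S still reaches {B,D,T,Y} ∋ B.
{T}: S⊥B given {T} in G with S→· removed — back-door holds.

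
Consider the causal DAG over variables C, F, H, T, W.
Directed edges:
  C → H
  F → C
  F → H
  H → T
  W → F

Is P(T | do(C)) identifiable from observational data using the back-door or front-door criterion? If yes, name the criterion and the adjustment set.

desc(C)\{C}={H,T}; candidates ⊆ {F,W}.
size 0: {}; under {} C still reaches {F,H,T,W} ∋ T.
{F}: C⊥T given {F} in G with C→· removed — back-door holds.
P(T|do(C)) = Σ_{F} P(T|C,F)·P(F).

P(T|do(C)): backdoor, adjust for {F}.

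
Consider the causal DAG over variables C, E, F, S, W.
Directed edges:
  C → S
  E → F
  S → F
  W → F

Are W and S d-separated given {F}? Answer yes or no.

Bayes-Ball from W | {F} reaches {C,E,S}.
S ∈ reach(W|{F}) ⇒ W ⊥̸ S | {F}.

No — W and S are d-connected given {F}.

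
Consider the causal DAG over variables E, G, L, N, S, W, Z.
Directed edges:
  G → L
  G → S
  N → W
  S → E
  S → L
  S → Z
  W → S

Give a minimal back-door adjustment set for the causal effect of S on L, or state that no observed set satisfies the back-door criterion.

desc(S)\{S}={E,L,Z}; candidates ⊆ {G,N,W}.
size 0: {}; under {} S still reaches {G,L,N,W} ∋ L.
{G}: S⊥L given {G} in G with S→· removed — back-door holds.

S→L: minimal back-door set {G}.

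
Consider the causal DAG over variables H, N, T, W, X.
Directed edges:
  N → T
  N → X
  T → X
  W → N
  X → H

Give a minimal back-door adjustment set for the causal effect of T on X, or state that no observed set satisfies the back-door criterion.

desc(T)\{T}={H,X}; candidates ⊆ {N,W}.
size 0: {}; under {} T still reaches {H,N,W,X} ∋ X.
{N}: T⊥X given {N} in G with T→· removed — back-door holds.

T→X: minimal back-door set {N}.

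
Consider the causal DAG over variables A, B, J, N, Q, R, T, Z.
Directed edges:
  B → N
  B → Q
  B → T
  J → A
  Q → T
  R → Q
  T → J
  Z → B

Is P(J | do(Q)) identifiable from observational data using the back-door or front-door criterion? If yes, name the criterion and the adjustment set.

desc(Q)\{Q}={A,J,T}; candidates ⊆ {B,N,R,Z}.
size 0: {}; under {} Q still reaches {A,B,J,N,R,T,Z} ∋ J.
{B}: Q⊥J given {B} in G with Q→· removed — back-door holds.
P(J|do(Q)) = Σ_{B} P(J|Q,B)·P(B).

P(J|do(Q)): backdoor, adjust for {B}.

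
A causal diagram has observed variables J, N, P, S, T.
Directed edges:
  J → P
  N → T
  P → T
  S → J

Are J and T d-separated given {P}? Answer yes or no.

Bayes-Ball from J | {P} reaches {S}.
T ∉ reach(J|{P}) ⇒ J ⊥ T | {P}.

Yes — J ⊥ T | {P}.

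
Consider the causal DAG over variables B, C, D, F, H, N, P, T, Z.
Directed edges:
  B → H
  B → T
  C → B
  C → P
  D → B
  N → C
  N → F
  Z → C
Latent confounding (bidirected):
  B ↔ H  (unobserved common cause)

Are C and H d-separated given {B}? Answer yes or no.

Bayes-Ball from C | {B} reaches {D,F,H,N,P,Z}.
H ∈ reach(C|{B}) ⇒ C ⊥̸ H | {B}.

No — C and H are d-connected given {B}.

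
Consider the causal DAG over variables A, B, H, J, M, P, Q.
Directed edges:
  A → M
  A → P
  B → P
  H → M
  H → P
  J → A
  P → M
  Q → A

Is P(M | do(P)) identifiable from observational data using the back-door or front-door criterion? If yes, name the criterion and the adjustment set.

P(M|do(P)): backdoor, adjust for {A, H}.

desc(P)\{P}={M}; candidates ⊆ {A,B,H,J,Q}.
size 0: {}; under {} P still reaches {A,B,H,J,M,Q} ∋ M.
size 1: {A}, {B}, {H} …(+2); under {A} P still reaches {B,H,M} ∋ M.
{A,H}: P⊥M given {A,H} in G with P→· removed — back-door holds.
P(M|do(P)) = Σ_{A,H} P(M|P,A,H)·P(A,H).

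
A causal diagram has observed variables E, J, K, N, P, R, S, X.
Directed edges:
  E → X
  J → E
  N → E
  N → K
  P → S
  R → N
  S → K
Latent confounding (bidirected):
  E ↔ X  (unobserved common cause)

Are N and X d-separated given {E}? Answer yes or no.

Bayes-Ball from N | {E} reaches {J,K,R,X}.
X ∈ reach(N|{E}) ⇒ N ⊥̸ X | {E}.

No — N and X are d-connected given {E}.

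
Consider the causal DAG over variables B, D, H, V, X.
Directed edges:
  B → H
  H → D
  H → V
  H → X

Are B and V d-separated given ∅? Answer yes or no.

Bayes-Ball from B | ∅ reaches {D,H,V,X}.
V ∈ reach(B|∅) ⇒ B ⊥̸ V | ∅.

No — B and V are d-connected given ∅.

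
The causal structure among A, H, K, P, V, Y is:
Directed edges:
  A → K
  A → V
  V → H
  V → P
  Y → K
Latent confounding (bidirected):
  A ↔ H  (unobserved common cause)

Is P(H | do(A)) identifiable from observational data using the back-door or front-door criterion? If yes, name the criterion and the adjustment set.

P(H|do(A)): frontdoor, adjust for {V}.

desc(A)\{A}={H,K,P,V}; candidates ⊆ {Y}.
A↔H: latent back-door arc(s) into A.
size 0: {}; under {} A still reaches {H} ∋ H.
size 1: {Y}; under {Y} A still reaches {H} ∋ H.
A↔H cannot be blocked by any observed set — no back-door set.
{V}: (i) intercepts every directed A→H path; (ii) no back-door A→{V}; (iii) {A} blocks every back-door {V}→H. Front-door holds.
P(H|do(A)) = Σ_{V} P(V|A) Σ_{A'} P(H|V,A')P(A').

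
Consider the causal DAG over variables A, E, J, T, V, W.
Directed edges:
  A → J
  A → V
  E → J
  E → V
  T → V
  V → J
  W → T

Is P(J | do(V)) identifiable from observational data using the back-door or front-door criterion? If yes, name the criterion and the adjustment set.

desc(V)\{V}={J}; candidates ⊆ {A,E,T,W}.
size 0: {}; under {} V still reaches {A,E,J,T,W} ∋ J.
size 1: {A}, {E}, {T} …(+1); under {A} V still reaches {E,J,T,W} ∋ J.
{A,E}: V⊥J given {A,E} in G with V→· removed — back-door holds.
P(J|do(V)) = Σ_{A,E} P(J|V,A,E)·P(A,E).

P(J|do(V)): backdoor, adjust for {A, E}.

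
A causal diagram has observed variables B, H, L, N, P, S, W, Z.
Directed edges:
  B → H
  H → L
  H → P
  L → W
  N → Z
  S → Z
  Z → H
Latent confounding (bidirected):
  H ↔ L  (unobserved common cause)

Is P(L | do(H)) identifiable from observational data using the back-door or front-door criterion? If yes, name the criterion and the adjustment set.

desc(H)\{H}={L,P,W}; candidates ⊆ {B,N,S,Z}.
H↔L: latent back-door arc(s) into H.
size 0: {}; under {} H still reaches {B,L,N,S,W,Z} ∋ L.
size 1: {B}, {N}, {S} …(+1); under {B} H still reaches {L,N,S,W,Z} ∋ L.
size 2: {B,N}, {B,S}, {B,Z} …(+3); under {B,N} H still reaches {L,S,W,Z} ∋ L.
H↔L cannot be blocked by any observed set — no back-door set.
No mediator lies on a directed H→…→L path.
Neither criterion identifies P(L|do(H)) in this graph.

P(L|do(H)): not identifiable (no BD/FD set).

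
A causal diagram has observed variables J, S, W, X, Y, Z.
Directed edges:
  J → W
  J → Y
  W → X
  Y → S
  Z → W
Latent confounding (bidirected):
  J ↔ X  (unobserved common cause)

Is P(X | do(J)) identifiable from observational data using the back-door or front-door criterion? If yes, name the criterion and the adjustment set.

desc(J)\{J}={S,W,X,Y}; candidates ⊆ {Z}.
J↔X: latent back-door arc(s) into J.
size 0: {}; under {} J still reaches {X} ∋ X.
size 1: {Z}; under {Z} J still reaches {X} ∋ X.
J↔X cannot be blocked by any observed set — no back-door set.
{W}: (i) intercepts every directed J→X path; (ii) no back-door J→{W}; (iii) {J} blocks every back-door {W}→X. Front-door holds.
P(X|do(J)) = Σ_{W} P(W|J) Σ_{J'} P(X|W,J')P(J').

P(X|do(J)): frontdoor, adjust for {W}.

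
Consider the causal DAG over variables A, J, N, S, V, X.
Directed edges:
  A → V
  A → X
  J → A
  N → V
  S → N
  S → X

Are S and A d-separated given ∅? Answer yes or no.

Bayes-Ball from S | ∅ reaches {N,V,X}.
A ∉ reach(S|∅) ⇒ S ⊥ A | ∅.

Yes — S ⊥ A | ∅.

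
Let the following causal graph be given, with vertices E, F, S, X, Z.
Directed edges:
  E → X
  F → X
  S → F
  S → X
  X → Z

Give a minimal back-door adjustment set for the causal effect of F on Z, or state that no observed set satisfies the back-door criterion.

F→Z: minimal back-door set {S}.

desc(F)\{F}={X,Z}; candidates ⊆ {E,S}.
size 0: {}; under {} F still reaches {S,X,Z} ∋ Z.
{S}: F⊥Z given {S} in G with F→· removed — back-door holds.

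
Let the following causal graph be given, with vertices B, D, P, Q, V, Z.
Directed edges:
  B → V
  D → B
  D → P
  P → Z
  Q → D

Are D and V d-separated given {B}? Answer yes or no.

Yes — D ⊥ V | {B}.

Bayes-Ball from D | {B} reaches {P,Q,Z}.
V ∉ reach(D|{B}) ⇒ D ⊥ V | {B}.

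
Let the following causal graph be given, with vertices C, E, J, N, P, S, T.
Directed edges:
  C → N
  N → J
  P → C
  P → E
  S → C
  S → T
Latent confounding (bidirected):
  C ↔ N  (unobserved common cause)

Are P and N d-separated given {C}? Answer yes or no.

Bayes-Ball from P | {C} reaches {E,J,N,S,T}.
N ∈ reach(P|{C}) ⇒ P ⊥̸ N | {C}.

No — P and N are d-connected given {C}.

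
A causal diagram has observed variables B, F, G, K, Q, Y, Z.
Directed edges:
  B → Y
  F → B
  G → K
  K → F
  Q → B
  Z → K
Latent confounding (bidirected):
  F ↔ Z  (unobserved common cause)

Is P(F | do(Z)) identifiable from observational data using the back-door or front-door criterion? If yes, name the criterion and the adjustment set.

desc(Z)\{Z}={B,F,K,Y}; candidates ⊆ {G,Q}.
Z↔F: latent back-door arc(s) into Z.
size 0: {}; under {} Z still reaches {B,F,Y} ∋ F.
size 1: {G}, {Q}; under {G} Z still reaches {B,F,Y} ∋ F.
size 2: {G,Q}; under {G,Q} Z still reaches {B,F,Y} ∋ F.
Z↔F cannot be blocked by any observed set — no back-door set.
{K}: (i) intercepts every directed Z→F path; (ii) no back-door Z→{K}; (iii) {Z} blocks every back-door {K}→F. Front-door holds.
P(F|do(Z)) = Σ_{K} P(K|Z) Σ_{Z'} P(F|K,Z')P(Z').

P(F|do(Z)): frontdoor, adjust for {K}.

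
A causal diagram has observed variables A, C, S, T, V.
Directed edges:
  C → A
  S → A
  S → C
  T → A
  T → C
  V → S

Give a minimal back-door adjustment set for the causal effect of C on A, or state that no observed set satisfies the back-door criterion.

desc(C)\{C}={A}; candidates ⊆ {S,T,V}.
size 0: {}; under {} C still reaches {A,S,T,V} ∋ A.
size 1: {S}, {T}, {V}; under {S} C still reaches {A,T} ∋ A.
{S,T}: C⊥A given {S,T} in G with C→· removed — back-door holds.

C→A: minimal back-door set {S, T}.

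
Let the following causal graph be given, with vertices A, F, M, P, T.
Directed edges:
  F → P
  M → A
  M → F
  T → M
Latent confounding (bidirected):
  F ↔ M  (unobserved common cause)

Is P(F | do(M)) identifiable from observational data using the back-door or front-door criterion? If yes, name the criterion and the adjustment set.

P(F|do(M)): not identifiable (no BD/FD set).

desc(M)\{M}={A,F,P}; candidates ⊆ {T}.
M↔F: latent back-door arc(s) into M.
size 0: {}; under {} M still reaches {F,P,T} ∋ F.
size 1: {T}; under {T} M still reaches {F,P} ∋ F.
M↔F cannot be blocked by any observed set — no back-door set.
No mediator lies on a directed M→…→F path.
Neither criterion identifies P(F|do(M)) in this graph.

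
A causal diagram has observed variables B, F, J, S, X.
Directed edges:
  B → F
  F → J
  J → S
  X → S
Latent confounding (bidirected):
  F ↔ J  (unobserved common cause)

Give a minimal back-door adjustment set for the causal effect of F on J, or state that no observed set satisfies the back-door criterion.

desc(F)\{F}={J,S}; candidates ⊆ {B,X}.
F↔J: latent back-door arc(s) into F.
size 0: {}; under {} F still reaches {B,J,S} ∋ J.
size 1: {B}, {X}; under {B} F still reaches {J,S} ∋ J.
size 2: {B,X}; under {B,X} F still reaches {J,S} ∋ J.
F↔J cannot be blocked by any observed set — no back-door set.

F→J: no observed back-door set.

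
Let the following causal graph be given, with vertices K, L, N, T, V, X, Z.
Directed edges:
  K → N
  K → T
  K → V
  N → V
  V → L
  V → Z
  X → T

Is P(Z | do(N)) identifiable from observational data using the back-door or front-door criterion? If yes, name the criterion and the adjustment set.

P(Z|do(N)): backdoor, adjust for {K}.

desc(N)\{N}={L,V,Z}; candidates ⊆ {K,T,X}.
size 0: {}; under {} N still reaches {K,L,T,V,Z} ∋ Z.
{K}: N⊥Z given {K} in G with N→· removed — back-door holds.
P(Z|do(N)) = Σ_{K} P(Z|N,K)·P(K).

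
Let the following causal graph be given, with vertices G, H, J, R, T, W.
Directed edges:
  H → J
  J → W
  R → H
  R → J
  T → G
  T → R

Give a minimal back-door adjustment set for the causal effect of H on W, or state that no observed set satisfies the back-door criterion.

H→W: minimal back-door set {R}.

desc(H)\{H}={J,W}; candidates ⊆ {G,R,T}.
size 0: {}; under {} H still reaches {G,J,R,T,W} ∋ W.
{R}: H⊥W given {R} in G with H→· removed — back-door holds.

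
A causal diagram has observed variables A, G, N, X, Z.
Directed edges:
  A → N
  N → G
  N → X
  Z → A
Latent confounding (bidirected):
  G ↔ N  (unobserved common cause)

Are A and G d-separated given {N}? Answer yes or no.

Bayes-Ball from A | {N} reaches {G,Z}.
G ∈ reach(A|{N}) ⇒ A ⊥̸ G | {N}.

No — A and G are d-connected given {N}.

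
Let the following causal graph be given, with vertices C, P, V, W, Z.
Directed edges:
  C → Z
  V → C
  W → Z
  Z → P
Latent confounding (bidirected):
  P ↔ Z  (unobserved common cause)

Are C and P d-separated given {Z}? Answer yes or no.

No — C and P are d-connected given {Z}.

Bayes-Ball from C | {Z} reaches {P,V,W}.
P ∈ reach(C|{Z}) ⇒ C ⊥̸ P | {Z}.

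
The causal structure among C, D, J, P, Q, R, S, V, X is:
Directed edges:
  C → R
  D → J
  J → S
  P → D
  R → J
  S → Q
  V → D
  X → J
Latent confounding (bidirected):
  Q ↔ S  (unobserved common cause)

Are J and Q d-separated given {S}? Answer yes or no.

Bayes-Ball from J | {S} reaches {C,D,P,Q,R,V,X}.
Q ∈ reach(J|{S}) ⇒ J ⊥̸ Q | {S}.

No — J and Q are d-connected given {S}.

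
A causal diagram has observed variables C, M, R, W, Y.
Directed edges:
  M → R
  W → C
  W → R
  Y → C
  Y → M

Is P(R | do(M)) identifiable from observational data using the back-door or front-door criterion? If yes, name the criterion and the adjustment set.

P(R|do(M)): backdoor, adjust for ∅.

desc(M)\{M}={R}; candidates ⊆ {C,W,Y}.
∅: M⊥R given ∅ in G with M→· removed — back-door holds.
P(R|do(M)) = P(R|M) — no adjustment needed.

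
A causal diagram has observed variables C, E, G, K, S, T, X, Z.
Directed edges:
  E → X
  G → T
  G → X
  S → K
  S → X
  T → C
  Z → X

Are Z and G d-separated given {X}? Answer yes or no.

No — Z and G are d-connected given {X}.

Bayes-Ball from Z | {X} reaches {C,E,G,K,S,T}.
G ∈ reach(Z|{X}) ⇒ Z ⊥̸ G | {X}.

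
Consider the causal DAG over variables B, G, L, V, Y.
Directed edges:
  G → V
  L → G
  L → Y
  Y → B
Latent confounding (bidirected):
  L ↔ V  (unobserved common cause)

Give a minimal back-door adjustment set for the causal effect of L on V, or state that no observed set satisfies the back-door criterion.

L→V: no observed back-door set.

desc(L)\{L}={B,G,V,Y}; candidates ⊆ {—}.
L↔V: latent back-door arc(s) into L.
size 0: {}; under {} L still reaches {V} ∋ V.
L↔V cannot be blocked by any observed set — no back-door set.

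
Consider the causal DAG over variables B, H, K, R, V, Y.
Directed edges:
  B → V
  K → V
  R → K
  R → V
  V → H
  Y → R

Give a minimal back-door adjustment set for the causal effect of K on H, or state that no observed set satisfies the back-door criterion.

K→H: minimal back-door set {R}.

desc(K)\{K}={H,V}; candidates ⊆ {B,R,Y}.
size 0: {}; under {} K still reaches {H,R,V,Y} ∋ H.
{R}: K⊥H given {R} in G with K→· removed — back-door holds.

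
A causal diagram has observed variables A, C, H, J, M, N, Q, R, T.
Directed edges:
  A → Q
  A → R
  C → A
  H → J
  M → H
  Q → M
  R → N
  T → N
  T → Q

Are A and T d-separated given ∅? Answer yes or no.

Yes — A ⊥ T | ∅.

Bayes-Ball from A | ∅ reaches {C,H,J,M,N,Q,R}.
T ∉ reach(A|∅) ⇒ A ⊥ T | ∅.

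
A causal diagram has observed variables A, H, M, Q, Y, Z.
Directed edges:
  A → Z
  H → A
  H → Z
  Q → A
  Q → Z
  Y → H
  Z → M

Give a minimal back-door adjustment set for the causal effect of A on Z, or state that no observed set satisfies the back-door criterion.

desc(A)\{A}={M,Z}; candidates ⊆ {H,Q,Y}.
size 0: {}; under {} A still reaches {H,M,Q,Y,Z} ∋ Z.
size 1: {H}, {Q}, {Y}; under {H} A still reaches {M,Q,Z} ∋ Z.
{H,Q}: A⊥Z given {H,Q} in G with A→· removed — back-door holds.

A→Z: minimal back-door set {H, Q}.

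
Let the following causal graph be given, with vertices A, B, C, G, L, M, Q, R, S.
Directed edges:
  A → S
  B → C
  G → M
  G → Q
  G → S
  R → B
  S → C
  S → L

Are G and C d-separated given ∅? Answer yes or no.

Bayes-Ball from G | ∅ reaches {C,L,M,Q,S}.
C ∈ reach(G|∅) ⇒ G ⊥̸ C | ∅.

No — G and C are d-connected given ∅.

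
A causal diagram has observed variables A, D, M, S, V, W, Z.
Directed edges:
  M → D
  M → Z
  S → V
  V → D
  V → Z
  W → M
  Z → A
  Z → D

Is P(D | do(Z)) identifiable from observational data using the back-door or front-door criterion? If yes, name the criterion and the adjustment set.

P(D|do(Z)): backdoor, adjust for {M, V}.

desc(Z)\{Z}={A,D}; candidates ⊆ {M,S,V,W}.
size 0: {}; under {} Z still reaches {D,M,S,V,W} ∋ D.
size 1: {M}, {S}, {V} …(+1); under {M} Z still reaches {D,S,V} ∋ D.
{M,V}: Z⊥D given {M,V} in G with Z→· removed — back-door holds.
P(D|do(Z)) = Σ_{M,V} P(D|Z,M,V)·P(M,V).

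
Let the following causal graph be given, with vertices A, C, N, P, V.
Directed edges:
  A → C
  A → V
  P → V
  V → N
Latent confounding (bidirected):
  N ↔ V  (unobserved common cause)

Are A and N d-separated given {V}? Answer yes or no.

No — A and N are d-connected given {V}.

Bayes-Ball from A | {V} reaches {C,N,P}.
N ∈ reach(A|{V}) ⇒ A ⊥̸ N | {V}.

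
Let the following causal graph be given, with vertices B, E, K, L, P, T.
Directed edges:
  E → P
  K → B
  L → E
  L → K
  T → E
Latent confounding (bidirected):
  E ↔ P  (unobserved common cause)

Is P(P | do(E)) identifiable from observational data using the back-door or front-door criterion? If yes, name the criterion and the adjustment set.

P(P|do(E)): not identifiable (no BD/FD set).

desc(E)\{E}={P}; candidates ⊆ {B,K,L,T}.
E↔P: latent back-door arc(s) into E.
size 0: {}; under {} E still reaches {B,K,L,P,T} ∋ P.
size 1: {B}, {K}, {L} …(+1); under {B} E still reaches {K,L,P,T} ∋ P.
size 2: {B,K}, {B,L}, {B,T} …(+3); under {B,K} E still reaches {L,P,T} ∋ P.
E↔P cannot be blocked by any observed set — no back-door set.
No mediator lies on a directed E→…→P path.
Neither criterion identifies P(P|do(E)) in this graph.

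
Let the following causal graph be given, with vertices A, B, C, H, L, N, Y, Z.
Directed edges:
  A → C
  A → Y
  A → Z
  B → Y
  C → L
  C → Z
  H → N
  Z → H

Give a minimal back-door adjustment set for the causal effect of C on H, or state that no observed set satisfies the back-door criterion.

C→H: minimal back-door set {A}.

desc(C)\{C}={H,L,N,Z}; candidates ⊆ {A,B,Y}.
size 0: {}; under {} C still reaches {A,H,N,Y,Z} ∋ H.
{A}: C⊥H given {A} in G with C→· removed — back-door holds.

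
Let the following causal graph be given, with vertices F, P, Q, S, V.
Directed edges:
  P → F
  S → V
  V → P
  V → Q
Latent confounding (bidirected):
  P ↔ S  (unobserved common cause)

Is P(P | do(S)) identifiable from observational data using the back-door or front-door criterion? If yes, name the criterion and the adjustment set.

P(P|do(S)): frontdoor, adjust for {V}.

desc(S)\{S}={F,P,Q,V}; candidates ⊆ {—}.
S↔P: latent back-door arc(s) into S.
size 0: {}; under {} S still reaches {F,P} ∋ P.
S↔P cannot be blocked by any observed set — no back-door set.
{V}: (i) intercepts every directed S→P path; (ii) no back-door S→{V}; (iii) {S} blocks every back-door {V}→P. Front-door holds.
P(P|do(S)) = Σ_{V} P(V|S) Σ_{S'} P(P|V,S')P(S').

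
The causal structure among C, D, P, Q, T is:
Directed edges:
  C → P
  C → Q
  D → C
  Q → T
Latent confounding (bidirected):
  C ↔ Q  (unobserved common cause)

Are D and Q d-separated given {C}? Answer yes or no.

Bayes-Ball from D | {C} reaches {Q,T}.
Q ∈ reach(D|{C}) ⇒ D ⊥̸ Q | {C}.

No — D and Q are d-connected given {C}.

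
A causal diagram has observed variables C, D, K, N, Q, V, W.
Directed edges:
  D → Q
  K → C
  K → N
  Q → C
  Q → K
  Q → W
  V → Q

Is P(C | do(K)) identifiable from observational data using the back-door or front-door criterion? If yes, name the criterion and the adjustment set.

P(C|do(K)): backdoor, adjust for {Q}.

desc(K)\{K}={C,N}; candidates ⊆ {D,Q,V,W}.
size 0: {}; under {} K still reaches {C,D,Q,V,W} ∋ C.
{Q}: K⊥C given {Q} in G with K→· removed — back-door holds.
P(C|do(K)) = Σ_{Q} P(C|K,Q)·P(Q).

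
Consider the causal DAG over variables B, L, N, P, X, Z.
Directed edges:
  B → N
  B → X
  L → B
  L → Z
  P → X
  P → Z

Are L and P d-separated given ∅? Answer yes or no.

Bayes-Ball from L | ∅ reaches {B,N,X,Z}.
P ∉ reach(L|∅) ⇒ L ⊥ P | ∅.

Yes — L ⊥ P | ∅.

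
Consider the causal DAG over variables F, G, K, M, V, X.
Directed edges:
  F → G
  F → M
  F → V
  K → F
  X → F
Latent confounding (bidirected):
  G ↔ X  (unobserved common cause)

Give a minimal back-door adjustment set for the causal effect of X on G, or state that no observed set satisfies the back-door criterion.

desc(X)\{X}={F,G,M,V}; candidates ⊆ {K}.
X↔G: latent back-door arc(s) into X.
size 0: {}; under {} X still reaches {G} ∋ G.
size 1: {K}; under {K} X still reaches {G} ∋ G.
X↔G cannot be blocked by any observed set — no back-door set.

X→G: no observed back-door set.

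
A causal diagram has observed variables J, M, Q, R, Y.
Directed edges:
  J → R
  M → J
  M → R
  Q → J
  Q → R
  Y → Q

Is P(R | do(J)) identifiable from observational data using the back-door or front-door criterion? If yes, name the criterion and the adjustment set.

P(R|do(J)): backdoor, adjust for {M, Q}.

desc(J)\{J}={R}; candidates ⊆ {M,Q,Y}.
size 0: {}; under {} J still reaches {M,Q,R,Y} ∋ R.
size 1: {M}, {Q}, {Y}; under {M} J still reaches {Q,R,Y} ∋ R.
{M,Q}: J⊥R given {M,Q} in G with J→· removed — back-door holds.
P(R|do(J)) = Σ_{M,Q} P(R|J,M,Q)·P(M,Q).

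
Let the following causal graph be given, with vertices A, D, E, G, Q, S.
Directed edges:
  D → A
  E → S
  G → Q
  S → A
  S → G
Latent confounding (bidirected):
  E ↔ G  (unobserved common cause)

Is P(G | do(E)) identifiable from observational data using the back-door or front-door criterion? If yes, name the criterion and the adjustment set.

P(G|do(E)): frontdoor, adjust for {S}.

desc(E)\{E}={A,G,Q,S}; candidates ⊆ {D}.
E↔G: latent back-door arc(s) into E.
size 0: {}; under {} E still reaches {G,Q} ∋ G.
size 1: {D}; under {D} E still reaches {G,Q} ∋ G.
E↔G cannot be blocked by any observed set — no back-door set.
{S}: (i) intercepts every directed E→G path; (ii) no back-door E→{S}; (iii) {E} blocks every back-door {S}→G. Front-door holds.
P(G|do(E)) = Σ_{S} P(S|E) Σ_{E'} P(G|S,E')P(E').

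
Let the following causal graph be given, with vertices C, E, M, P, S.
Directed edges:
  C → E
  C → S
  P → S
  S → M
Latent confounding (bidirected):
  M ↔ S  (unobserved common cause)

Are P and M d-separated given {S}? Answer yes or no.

No — P and M are d-connected given {S}.

Bayes-Ball from P | {S} reaches {C,E,M}.
M ∈ reach(P|{S}) ⇒ P ⊥̸ M | {S}.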